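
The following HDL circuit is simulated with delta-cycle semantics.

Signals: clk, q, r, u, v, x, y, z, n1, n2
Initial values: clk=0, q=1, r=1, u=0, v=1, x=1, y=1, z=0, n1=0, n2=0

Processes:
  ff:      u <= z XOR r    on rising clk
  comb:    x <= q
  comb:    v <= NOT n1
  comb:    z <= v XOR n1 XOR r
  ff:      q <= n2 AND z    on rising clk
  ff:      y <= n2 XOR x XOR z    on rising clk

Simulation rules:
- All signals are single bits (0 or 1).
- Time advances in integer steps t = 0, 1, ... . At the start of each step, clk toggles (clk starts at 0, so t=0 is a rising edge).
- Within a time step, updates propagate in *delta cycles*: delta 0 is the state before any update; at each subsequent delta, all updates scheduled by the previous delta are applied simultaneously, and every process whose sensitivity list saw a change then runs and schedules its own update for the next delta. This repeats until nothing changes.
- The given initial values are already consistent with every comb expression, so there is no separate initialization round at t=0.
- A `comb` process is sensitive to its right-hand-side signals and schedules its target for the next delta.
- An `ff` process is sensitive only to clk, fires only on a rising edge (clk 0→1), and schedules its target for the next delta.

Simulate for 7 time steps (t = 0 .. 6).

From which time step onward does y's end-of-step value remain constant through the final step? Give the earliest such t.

t0.Δ0 v=1 z=0 q=1 x=1 r=1 y=1 n1=0 n2=0 u=0 clk=0
t0.Δ1 v=1 z=0 q=1 x=1 r=1 y=1 n1=0 n2=0 u=0 clk=1
t0.Δ2 v=1 z=0 q=0 x=1 r=1 y=1 n1=0 n2=0 u=1 clk=1
t0.Δ3 v=1 z=0 q=0 x=0 r=1 y=1 n1=0 n2=0 u=1 clk=1
t1.Δ0 v=1 z=0 q=0 x=0 r=1 y=1 n1=0 n2=0 u=1 clk=1
t1.Δ1 v=1 z=0 q=0 x=0 r=1 y=1 n1=0 n2=0 u=1 clk=0
t2.Δ0 v=1 z=0 q=0 x=0 r=1 y=1 n1=0 n2=0 u=1 clk=0
t2.Δ1 v=1 z=0 q=0 x=0 r=1 y=1 n1=0 n2=0 u=1 clk=1
t2.Δ2 v=1 z=0 q=0 x=0 r=1 y=0 n1=0 n2=0 u=1 clk=1
t3.Δ0 v=1 z=0 q=0 x=0 r=1 y=0 n1=0 n2=0 u=1 clk=1
t3.Δ1 v=1 z=0 q=0 x=0 r=1 y=0 n1=0 n2=0 u=1 clk=0
t4.Δ0 v=1 z=0 q=0 x=0 r=1 y=0 n1=0 n2=0 u=1 clk=0
t4.Δ1 v=1 z=0 q=0 x=0 r=1 y=0 n1=0 n2=0 u=1 clk=1
t5.Δ0 v=1 z=0 q=0 x=0 r=1 y=0 n1=0 n2=0 u=1 clk=1
t5.Δ1 v=1 z=0 q=0 x=0 r=1 y=0 n1=0 n2=0 u=1 clk=0
t6.Δ0 v=1 z=0 q=0 x=0 r=1 y=0 n1=0 n2=0 u=1 clk=0
t6.Δ1 v=1 z=0 q=0 x=0 r=1 y=0 n1=0 n2=0 u=1 clk=1

2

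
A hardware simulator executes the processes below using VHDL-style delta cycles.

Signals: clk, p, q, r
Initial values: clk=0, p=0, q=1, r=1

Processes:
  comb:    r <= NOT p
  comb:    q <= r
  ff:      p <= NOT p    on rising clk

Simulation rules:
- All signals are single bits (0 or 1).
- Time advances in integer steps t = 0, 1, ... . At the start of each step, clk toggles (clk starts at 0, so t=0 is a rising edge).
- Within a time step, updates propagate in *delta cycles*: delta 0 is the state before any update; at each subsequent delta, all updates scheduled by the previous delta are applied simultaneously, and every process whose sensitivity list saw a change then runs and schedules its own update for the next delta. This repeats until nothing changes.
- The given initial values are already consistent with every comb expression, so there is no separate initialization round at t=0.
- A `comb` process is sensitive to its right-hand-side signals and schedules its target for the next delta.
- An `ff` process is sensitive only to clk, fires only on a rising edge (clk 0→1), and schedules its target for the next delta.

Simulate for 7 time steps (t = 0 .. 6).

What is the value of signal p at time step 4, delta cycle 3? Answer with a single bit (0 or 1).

1

[bits: clk,q,p,r]
t=0: Δ0=0101 Δ1=1101 Δ2=1111 Δ3=1110 Δ4=1010 | 4Δ
t=1: Δ0=1010 Δ1=0010 | 1Δ
t=2: Δ0=0010 Δ1=1010 Δ2=1000 Δ3=1001 Δ4=1101 | 4Δ
t=3: Δ0=1101 Δ1=0101 | 1Δ
t=4: Δ0=0101 Δ1=1101 Δ2=1111 Δ3=1110 Δ4=1010 | 4Δ
t=5: Δ0=1010 Δ1=0010 | 1Δ
t=6: Δ0=0010 Δ1=1010 Δ2=1000 Δ3=1001 Δ4=1101 | 4Δ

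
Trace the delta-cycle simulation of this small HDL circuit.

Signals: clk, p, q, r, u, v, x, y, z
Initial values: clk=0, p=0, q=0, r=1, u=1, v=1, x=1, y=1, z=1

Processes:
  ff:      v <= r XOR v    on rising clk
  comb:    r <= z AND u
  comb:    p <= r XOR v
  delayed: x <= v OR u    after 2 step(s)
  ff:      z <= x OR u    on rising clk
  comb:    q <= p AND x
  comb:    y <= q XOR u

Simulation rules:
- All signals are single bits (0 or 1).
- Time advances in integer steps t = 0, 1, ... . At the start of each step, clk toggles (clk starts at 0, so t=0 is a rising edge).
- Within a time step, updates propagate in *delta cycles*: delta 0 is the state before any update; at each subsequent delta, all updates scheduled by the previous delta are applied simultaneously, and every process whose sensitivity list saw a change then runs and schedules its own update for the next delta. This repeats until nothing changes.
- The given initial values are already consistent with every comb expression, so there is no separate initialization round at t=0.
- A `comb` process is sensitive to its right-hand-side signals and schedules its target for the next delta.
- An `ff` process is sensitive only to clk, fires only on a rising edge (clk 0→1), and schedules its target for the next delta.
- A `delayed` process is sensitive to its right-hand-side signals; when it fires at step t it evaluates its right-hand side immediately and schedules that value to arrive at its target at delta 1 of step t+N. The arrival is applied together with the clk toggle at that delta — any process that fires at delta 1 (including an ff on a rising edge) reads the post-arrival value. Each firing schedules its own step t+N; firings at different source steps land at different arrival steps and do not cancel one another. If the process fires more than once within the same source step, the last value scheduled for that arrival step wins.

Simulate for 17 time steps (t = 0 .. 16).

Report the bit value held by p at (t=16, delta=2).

[bits: x,p,clk,y,r,z,v,u,q]
t=0: Δ0=100111110 Δ1=101111110 Δ2=101111010 Δ3=111111010 Δ4=111111011 Δ5=111011011 | 5Δ
t=1: Δ0=111011011 Δ1=110011011 | 1Δ
t=2: Δ0=110011011 Δ1=111011011 Δ2=111011111 Δ3=101011111 Δ4=101011110 Δ5=101111110 | 5Δ
t=3: Δ0=101111110 Δ1=100111110 | 1Δ
t=4: Δ0=100111110 Δ1=101111110 Δ2=101111010 Δ3=111111010 Δ4=111111011 Δ5=111011011 | 5Δ
t=5: Δ0=111011011 Δ1=110011011 | 1Δ
t=6: Δ0=110011011 Δ1=111011011 Δ2=111011111 Δ3=101011111 Δ4=101011110 Δ5=101111110 | 5Δ
t=7: Δ0=101111110 Δ1=100111110 | 1Δ
t=8: Δ0=100111110 Δ1=101111110 Δ2=101111010 Δ3=111111010 Δ4=111111011 Δ5=111011011 | 5Δ
t=9: Δ0=111011011 Δ1=110011011 | 1Δ
t=10: Δ0=110011011 Δ1=111011011 Δ2=111011111 Δ3=101011111 Δ4=101011110 Δ5=101111110 | 5Δ
t=11: Δ0=101111110 Δ1=100111110 | 1Δ
t=12: Δ0=100111110 Δ1=101111110 Δ2=101111010 Δ3=111111010 Δ4=111111011 Δ5=111011011 | 5Δ
t=13: Δ0=111011011 Δ1=110011011 | 1Δ
t=14: Δ0=110011011 Δ1=111011011 Δ2=111011111 Δ3=101011111 Δ4=101011110 Δ5=101111110 | 5Δ
t=15: Δ0=101111110 Δ1=100111110 | 1Δ
t=16: Δ0=100111110 Δ1=101111110 Δ2=101111010 Δ3=111111010 Δ4=111111011 Δ5=111011011 | 5Δ

0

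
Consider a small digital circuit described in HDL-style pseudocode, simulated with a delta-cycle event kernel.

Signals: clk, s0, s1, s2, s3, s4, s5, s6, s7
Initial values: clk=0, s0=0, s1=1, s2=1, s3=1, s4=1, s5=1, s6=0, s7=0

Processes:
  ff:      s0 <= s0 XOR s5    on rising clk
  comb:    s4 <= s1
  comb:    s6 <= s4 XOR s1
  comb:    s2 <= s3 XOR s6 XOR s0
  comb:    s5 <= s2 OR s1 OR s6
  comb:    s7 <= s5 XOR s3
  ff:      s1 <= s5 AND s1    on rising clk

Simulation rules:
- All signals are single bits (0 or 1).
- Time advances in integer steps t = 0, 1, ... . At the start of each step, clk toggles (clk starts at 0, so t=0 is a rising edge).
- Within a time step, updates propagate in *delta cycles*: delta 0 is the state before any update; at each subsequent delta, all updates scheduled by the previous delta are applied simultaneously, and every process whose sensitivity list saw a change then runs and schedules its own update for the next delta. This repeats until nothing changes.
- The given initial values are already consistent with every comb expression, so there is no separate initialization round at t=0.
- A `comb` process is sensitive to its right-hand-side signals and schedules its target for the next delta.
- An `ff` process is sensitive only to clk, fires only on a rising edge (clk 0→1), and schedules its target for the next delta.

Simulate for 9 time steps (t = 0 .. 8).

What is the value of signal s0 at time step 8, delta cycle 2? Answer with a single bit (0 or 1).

t0.Δ0 s4=1 s6=0 s0=0 s7=0 clk=0 s1=1 s3=1 s5=1 s2=1
t0.Δ1 s4=1 s6=0 s0=0 s7=0 clk=1 s1=1 s3=1 s5=1 s2=1
t0.Δ2 s4=1 s6=0 s0=1 s7=0 clk=1 s1=1 s3=1 s5=1 s2=1
t0.Δ3 s4=1 s6=0 s0=1 s7=0 clk=1 s1=1 s3=1 s5=1 s2=0
t1.Δ0 s4=1 s6=0 s0=1 s7=0 clk=1 s1=1 s3=1 s5=1 s2=0
t1.Δ1 s4=1 s6=0 s0=1 s7=0 clk=0 s1=1 s3=1 s5=1 s2=0
t2.Δ0 s4=1 s6=0 s0=1 s7=0 clk=0 s1=1 s3=1 s5=1 s2=0
t2.Δ1 s4=1 s6=0 s0=1 s7=0 clk=1 s1=1 s3=1 s5=1 s2=0
t2.Δ2 s4=1 s6=0 s0=0 s7=0 clk=1 s1=1 s3=1 s5=1 s2=0
t2.Δ3 s4=1 s6=0 s0=0 s7=0 clk=1 s1=1 s3=1 s5=1 s2=1
t3.Δ0 s4=1 s6=0 s0=0 s7=0 clk=1 s1=1 s3=1 s5=1 s2=1
t3.Δ1 s4=1 s6=0 s0=0 s7=0 clk=0 s1=1 s3=1 s5=1 s2=1
t4.Δ0 s4=1 s6=0 s0=0 s7=0 clk=0 s1=1 s3=1 s5=1 s2=1
t4.Δ1 s4=1 s6=0 s0=0 s7=0 clk=1 s1=1 s3=1 s5=1 s2=1
t4.Δ2 s4=1 s6=0 s0=1 s7=0 clk=1 s1=1 s3=1 s5=1 s2=1
t4.Δ3 s4=1 s6=0 s0=1 s7=0 clk=1 s1=1 s3=1 s5=1 s2=0
t5.Δ0 s4=1 s6=0 s0=1 s7=0 clk=1 s1=1 s3=1 s5=1 s2=0
t5.Δ1 s4=1 s6=0 s0=1 s7=0 clk=0 s1=1 s3=1 s5=1 s2=0
t6.Δ0 s4=1 s6=0 s0=1 s7=0 clk=0 s1=1 s3=1 s5=1 s2=0
t6.Δ1 s4=1 s6=0 s0=1 s7=0 clk=1 s1=1 s3=1 s5=1 s2=0
t6.Δ2 s4=1 s6=0 s0=0 s7=0 clk=1 s1=1 s3=1 s5=1 s2=0
t6.Δ3 s4=1 s6=0 s0=0 s7=0 clk=1 s1=1 s3=1 s5=1 s2=1
t7.Δ0 s4=1 s6=0 s0=0 s7=0 clk=1 s1=1 s3=1 s5=1 s2=1
t7.Δ1 s4=1 s6=0 s0=0 s7=0 clk=0 s1=1 s3=1 s5=1 s2=1
t8.Δ0 s4=1 s6=0 s0=0 s7=0 clk=0 s1=1 s3=1 s5=1 s2=1
t8.Δ1 s4=1 s6=0 s0=0 s7=0 clk=1 s1=1 s3=1 s5=1 s2=1
t8.Δ2 s4=1 s6=0 s0=1 s7=0 clk=1 s1=1 s3=1 s5=1 s2=1
t8.Δ3 s4=1 s6=0 s0=1 s7=0 clk=1 s1=1 s3=1 s5=1 s2=0

1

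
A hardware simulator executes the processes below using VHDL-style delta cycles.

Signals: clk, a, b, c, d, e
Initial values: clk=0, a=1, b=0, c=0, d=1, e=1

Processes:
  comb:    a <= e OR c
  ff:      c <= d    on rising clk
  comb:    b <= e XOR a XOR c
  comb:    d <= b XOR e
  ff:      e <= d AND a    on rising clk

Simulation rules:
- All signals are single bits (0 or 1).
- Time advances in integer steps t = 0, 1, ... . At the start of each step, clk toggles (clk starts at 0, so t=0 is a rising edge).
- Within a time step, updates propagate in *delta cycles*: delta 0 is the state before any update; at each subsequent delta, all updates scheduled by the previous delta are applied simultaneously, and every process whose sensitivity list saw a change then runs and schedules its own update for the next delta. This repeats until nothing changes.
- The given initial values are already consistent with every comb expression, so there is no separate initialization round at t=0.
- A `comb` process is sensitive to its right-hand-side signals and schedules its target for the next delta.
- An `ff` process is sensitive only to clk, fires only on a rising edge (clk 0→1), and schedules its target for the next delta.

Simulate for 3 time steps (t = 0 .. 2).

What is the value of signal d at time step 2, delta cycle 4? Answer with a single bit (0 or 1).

1

t0.Δ0 c=0 b=0 d=1 a=1 e=1 clk=0
t0.Δ1 c=0 b=0 d=1 a=1 e=1 clk=1
t0.Δ2 c=1 b=0 d=1 a=1 e=1 clk=1
t0.Δ3 c=1 b=1 d=1 a=1 e=1 clk=1
t0.Δ4 c=1 b=1 d=0 a=1 e=1 clk=1
t1.Δ0 c=1 b=1 d=0 a=1 e=1 clk=1
t1.Δ1 c=1 b=1 d=0 a=1 e=1 clk=0
t2.Δ0 c=1 b=1 d=0 a=1 e=1 clk=0
t2.Δ1 c=1 b=1 d=0 a=1 e=1 clk=1
t2.Δ2 c=0 b=1 d=0 a=1 e=0 clk=1
t2.Δ3 c=0 b=1 d=1 a=0 e=0 clk=1
t2.Δ4 c=0 b=0 d=1 a=0 e=0 clk=1
t2.Δ5 c=0 b=0 d=0 a=0 e=0 clk=1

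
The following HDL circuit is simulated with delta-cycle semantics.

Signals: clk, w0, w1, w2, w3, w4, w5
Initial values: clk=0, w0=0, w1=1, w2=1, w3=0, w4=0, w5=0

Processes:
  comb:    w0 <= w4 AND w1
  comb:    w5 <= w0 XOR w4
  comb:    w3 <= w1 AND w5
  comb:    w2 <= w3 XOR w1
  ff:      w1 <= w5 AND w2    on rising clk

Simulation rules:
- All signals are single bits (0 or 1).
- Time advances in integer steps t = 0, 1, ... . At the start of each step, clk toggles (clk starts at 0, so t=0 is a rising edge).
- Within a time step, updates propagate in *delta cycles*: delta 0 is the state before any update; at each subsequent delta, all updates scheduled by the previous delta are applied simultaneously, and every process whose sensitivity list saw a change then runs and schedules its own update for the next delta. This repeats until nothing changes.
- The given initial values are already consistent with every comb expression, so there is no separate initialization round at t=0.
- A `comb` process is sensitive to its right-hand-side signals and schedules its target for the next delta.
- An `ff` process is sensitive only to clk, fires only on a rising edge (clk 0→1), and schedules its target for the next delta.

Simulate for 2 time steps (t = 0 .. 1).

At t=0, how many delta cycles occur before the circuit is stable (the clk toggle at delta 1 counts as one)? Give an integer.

3

t=0 Δ0: w4=0 w5=0 w0=0 w2=1 clk=0 w1=1 w3=0
  Δ1: clk:0→1
  Δ2: w1:1→0
  Δ3: w2:1→0
  (3Δ to stable)
t=1 Δ0: w4=0 w5=0 w0=0 w2=0 clk=1 w1=0 w3=0
  Δ1: clk:1→0
  (1Δ to stable)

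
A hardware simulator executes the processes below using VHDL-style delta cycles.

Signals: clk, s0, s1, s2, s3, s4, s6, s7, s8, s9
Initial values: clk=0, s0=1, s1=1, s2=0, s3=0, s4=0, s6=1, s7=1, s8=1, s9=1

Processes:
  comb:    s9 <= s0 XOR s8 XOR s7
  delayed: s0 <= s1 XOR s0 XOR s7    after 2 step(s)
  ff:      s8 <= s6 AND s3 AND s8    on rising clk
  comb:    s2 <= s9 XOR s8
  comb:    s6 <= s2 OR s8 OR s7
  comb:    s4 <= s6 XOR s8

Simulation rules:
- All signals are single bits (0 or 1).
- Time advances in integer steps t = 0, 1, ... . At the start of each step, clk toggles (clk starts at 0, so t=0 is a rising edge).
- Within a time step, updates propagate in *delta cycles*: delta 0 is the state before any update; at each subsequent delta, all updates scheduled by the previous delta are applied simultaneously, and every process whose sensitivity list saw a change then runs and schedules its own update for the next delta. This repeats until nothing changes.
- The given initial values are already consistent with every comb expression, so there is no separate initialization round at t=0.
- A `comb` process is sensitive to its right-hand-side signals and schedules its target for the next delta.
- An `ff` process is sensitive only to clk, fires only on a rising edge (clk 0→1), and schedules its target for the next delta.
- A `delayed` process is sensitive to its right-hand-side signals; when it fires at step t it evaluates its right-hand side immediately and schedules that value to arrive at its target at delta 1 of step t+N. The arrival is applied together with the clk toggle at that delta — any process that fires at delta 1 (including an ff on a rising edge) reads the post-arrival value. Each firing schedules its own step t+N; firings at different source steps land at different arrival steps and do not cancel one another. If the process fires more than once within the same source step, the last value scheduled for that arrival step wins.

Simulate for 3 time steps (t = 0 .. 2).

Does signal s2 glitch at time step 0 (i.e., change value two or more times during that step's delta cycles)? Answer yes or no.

t0.Δ0 s4=0 s3=0 s2=0 s8=1 s1=1 s7=1 clk=0 s9=1 s6=1 s0=1
t0.Δ1 s4=0 s3=0 s2=0 s8=1 s1=1 s7=1 clk=1 s9=1 s6=1 s0=1
t0.Δ2 s4=0 s3=0 s2=0 s8=0 s1=1 s7=1 clk=1 s9=1 s6=1 s0=1
t0.Δ3 s4=1 s3=0 s2=1 s8=0 s1=1 s7=1 clk=1 s9=0 s6=1 s0=1
t0.Δ4 s4=1 s3=0 s2=0 s8=0 s1=1 s7=1 clk=1 s9=0 s6=1 s0=1
t1.Δ0 s4=1 s3=0 s2=0 s8=0 s1=1 s7=1 clk=1 s9=0 s6=1 s0=1
t1.Δ1 s4=1 s3=0 s2=0 s8=0 s1=1 s7=1 clk=0 s9=0 s6=1 s0=1
t2.Δ0 s4=1 s3=0 s2=0 s8=0 s1=1 s7=1 clk=0 s9=0 s6=1 s0=1
t2.Δ1 s4=1 s3=0 s2=0 s8=0 s1=1 s7=1 clk=1 s9=0 s6=1 s0=1

yes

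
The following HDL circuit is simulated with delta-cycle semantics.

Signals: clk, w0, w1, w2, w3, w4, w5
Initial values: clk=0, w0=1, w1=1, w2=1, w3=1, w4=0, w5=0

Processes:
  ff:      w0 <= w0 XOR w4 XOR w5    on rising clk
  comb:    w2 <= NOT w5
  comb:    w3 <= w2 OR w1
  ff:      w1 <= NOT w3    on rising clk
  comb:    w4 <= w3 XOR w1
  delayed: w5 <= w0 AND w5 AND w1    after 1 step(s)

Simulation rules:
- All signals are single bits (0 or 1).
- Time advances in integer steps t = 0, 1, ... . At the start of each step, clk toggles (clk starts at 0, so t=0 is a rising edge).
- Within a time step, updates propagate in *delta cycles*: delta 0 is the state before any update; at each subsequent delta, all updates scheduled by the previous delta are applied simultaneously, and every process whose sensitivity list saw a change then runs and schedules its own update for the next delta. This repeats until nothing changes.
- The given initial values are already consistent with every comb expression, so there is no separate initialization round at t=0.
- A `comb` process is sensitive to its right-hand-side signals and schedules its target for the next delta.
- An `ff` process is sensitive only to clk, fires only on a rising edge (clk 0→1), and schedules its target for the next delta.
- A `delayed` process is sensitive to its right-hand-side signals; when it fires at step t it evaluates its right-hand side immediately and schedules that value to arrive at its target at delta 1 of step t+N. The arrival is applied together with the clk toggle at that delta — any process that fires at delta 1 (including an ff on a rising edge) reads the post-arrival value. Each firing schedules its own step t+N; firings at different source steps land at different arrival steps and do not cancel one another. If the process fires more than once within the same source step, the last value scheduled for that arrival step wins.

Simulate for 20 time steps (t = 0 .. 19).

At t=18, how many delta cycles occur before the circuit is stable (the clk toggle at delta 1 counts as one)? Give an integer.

2

t=0 Δ0: w4=0 w2=1 w3=1 w0=1 clk=0 w1=1 w5=0
  Δ1: clk:0→1
  Δ2: w1:1→0
  Δ3: w4:0→1
  (3Δ to stable)
t=1 Δ0: w4=1 w2=1 w3=1 w0=1 clk=1 w1=0 w5=0
  Δ1: clk:1→0
  (1Δ to stable)
t=2 Δ0: w4=1 w2=1 w3=1 w0=1 clk=0 w1=0 w5=0
  Δ1: clk:0→1
  Δ2: w0:1→0
  (2Δ to stable)
t=3 Δ0: w4=1 w2=1 w3=1 w0=0 clk=1 w1=0 w5=0
  Δ1: clk:1→0
  (1Δ to stable)
t=4 Δ0: w4=1 w2=1 w3=1 w0=0 clk=0 w1=0 w5=0
  Δ1: clk:0→1
  Δ2: w0:0→1
  (2Δ to stable)
t=5 Δ0: w4=1 w2=1 w3=1 w0=1 clk=1 w1=0 w5=0
  Δ1: clk:1→0
  (1Δ to stable)
t=6 Δ0: w4=1 w2=1 w3=1 w0=1 clk=0 w1=0 w5=0
  Δ1: clk:0→1
  Δ2: w0:1→0
  (2Δ to stable)
t=7 Δ0: w4=1 w2=1 w3=1 w0=0 clk=1 w1=0 w5=0
  Δ1: clk:1→0
  (1Δ to stable)
t=8 Δ0: w4=1 w2=1 w3=1 w0=0 clk=0 w1=0 w5=0
  Δ1: clk:0→1
  Δ2: w0:0→1
  (2Δ to stable)
t=9 Δ0: w4=1 w2=1 w3=1 w0=1 clk=1 w1=0 w5=0
  Δ1: clk:1→0
  (1Δ to stable)
t=10 Δ0: w4=1 w2=1 w3=1 w0=1 clk=0 w1=0 w5=0
  Δ1: clk:0→1
  Δ2: w0:1→0
  (2Δ to stable)
t=11 Δ0: w4=1 w2=1 w3=1 w0=0 clk=1 w1=0 w5=0
  Δ1: clk:1→0
  (1Δ to stable)
t=12 Δ0: w4=1 w2=1 w3=1 w0=0 clk=0 w1=0 w5=0
  Δ1: clk:0→1
  Δ2: w0:0→1
  (2Δ to stable)
t=13 Δ0: w4=1 w2=1 w3=1 w0=1 clk=1 w1=0 w5=0
  Δ1: clk:1→0
  (1Δ to stable)
t=14 Δ0: w4=1 w2=1 w3=1 w0=1 clk=0 w1=0 w5=0
  Δ1: clk:0→1
  Δ2: w0:1→0
  (2Δ to stable)
t=15 Δ0: w4=1 w2=1 w3=1 w0=0 clk=1 w1=0 w5=0
  Δ1: clk:1→0
  (1Δ to stable)
t=16 Δ0: w4=1 w2=1 w3=1 w0=0 clk=0 w1=0 w5=0
  Δ1: clk:0→1
  Δ2: w0:0→1
  (2Δ to stable)
t=17 Δ0: w4=1 w2=1 w3=1 w0=1 clk=1 w1=0 w5=0
  Δ1: clk:1→0
  (1Δ to stable)
t=18 Δ0: w4=1 w2=1 w3=1 w0=1 clk=0 w1=0 w5=0
  Δ1: clk:0→1
  Δ2: w0:1→0
  (2Δ to stable)
t=19 Δ0: w4=1 w2=1 w3=1 w0=0 clk=1 w1=0 w5=0
  Δ1: clk:1→0
  (1Δ to stable)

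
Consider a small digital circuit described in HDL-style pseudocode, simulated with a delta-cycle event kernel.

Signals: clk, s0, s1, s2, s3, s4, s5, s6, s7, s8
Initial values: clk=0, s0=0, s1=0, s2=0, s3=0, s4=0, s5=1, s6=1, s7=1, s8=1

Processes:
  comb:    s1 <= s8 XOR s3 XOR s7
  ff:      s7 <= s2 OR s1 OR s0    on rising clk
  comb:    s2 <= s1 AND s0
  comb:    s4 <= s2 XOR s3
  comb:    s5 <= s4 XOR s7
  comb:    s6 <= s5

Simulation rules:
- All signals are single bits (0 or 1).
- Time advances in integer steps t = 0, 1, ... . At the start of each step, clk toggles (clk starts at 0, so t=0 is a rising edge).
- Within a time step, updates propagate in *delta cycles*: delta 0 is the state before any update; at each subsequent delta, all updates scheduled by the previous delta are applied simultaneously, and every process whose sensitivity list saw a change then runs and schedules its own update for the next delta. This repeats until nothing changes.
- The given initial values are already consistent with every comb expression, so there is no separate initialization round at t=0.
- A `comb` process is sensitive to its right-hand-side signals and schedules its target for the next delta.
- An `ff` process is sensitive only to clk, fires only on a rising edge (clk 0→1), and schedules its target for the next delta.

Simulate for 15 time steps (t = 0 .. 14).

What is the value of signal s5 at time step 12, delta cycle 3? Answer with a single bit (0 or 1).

0

[bits: s6,s8,s4,s1,s2,s3,s7,s5,clk,s0]
t=0: Δ0=1100001100 Δ1=1100001110 Δ2=1100000110 Δ3=1101000010 Δ4=0101000010 | 4Δ
t=1: Δ0=0101000010 Δ1=0101000000 | 1Δ
t=2: Δ0=0101000000 Δ1=0101000010 Δ2=0101001010 Δ3=0100001110 Δ4=1100001110 | 4Δ
t=3: Δ0=1100001110 Δ1=1100001100 | 1Δ
t=4: Δ0=1100001100 Δ1=1100001110 Δ2=1100000110 Δ3=1101000010 Δ4=0101000010 | 4Δ
t=5: Δ0=0101000010 Δ1=0101000000 | 1Δ
t=6: Δ0=0101000000 Δ1=0101000010 Δ2=0101001010 Δ3=0100001110 Δ4=1100001110 | 4Δ
t=7: Δ0=1100001110 Δ1=1100001100 | 1Δ
t=8: Δ0=1100001100 Δ1=1100001110 Δ2=1100000110 Δ3=1101000010 Δ4=0101000010 | 4Δ
t=9: Δ0=0101000010 Δ1=0101000000 | 1Δ
t=10: Δ0=0101000000 Δ1=0101000010 Δ2=0101001010 Δ3=0100001110 Δ4=1100001110 | 4Δ
t=11: Δ0=1100001110 Δ1=1100001100 | 1Δ
t=12: Δ0=1100001100 Δ1=1100001110 Δ2=1100000110 Δ3=1101000010 Δ4=0101000010 | 4Δ
t=13: Δ0=0101000010 Δ1=0101000000 | 1Δ
t=14: Δ0=0101000000 Δ1=0101000010 Δ2=0101001010 Δ3=0100001110 Δ4=1100001110 | 4Δ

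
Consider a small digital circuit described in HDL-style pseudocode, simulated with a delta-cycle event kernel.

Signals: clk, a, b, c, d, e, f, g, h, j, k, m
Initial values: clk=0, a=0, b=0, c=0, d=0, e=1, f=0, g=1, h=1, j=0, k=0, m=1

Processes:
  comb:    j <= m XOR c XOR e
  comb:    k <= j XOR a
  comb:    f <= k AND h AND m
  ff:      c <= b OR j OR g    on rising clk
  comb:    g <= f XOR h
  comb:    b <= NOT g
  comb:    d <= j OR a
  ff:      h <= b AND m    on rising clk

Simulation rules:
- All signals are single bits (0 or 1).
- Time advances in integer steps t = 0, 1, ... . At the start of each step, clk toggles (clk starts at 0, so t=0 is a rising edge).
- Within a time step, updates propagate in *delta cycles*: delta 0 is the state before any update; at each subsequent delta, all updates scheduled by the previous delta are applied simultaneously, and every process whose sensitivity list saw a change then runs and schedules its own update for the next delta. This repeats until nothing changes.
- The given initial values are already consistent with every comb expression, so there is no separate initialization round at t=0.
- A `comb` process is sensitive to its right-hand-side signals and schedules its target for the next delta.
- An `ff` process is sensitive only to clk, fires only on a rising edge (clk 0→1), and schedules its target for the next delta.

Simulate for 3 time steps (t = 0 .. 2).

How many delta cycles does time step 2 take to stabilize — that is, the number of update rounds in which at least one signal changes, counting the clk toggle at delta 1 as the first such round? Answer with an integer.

t0.Δ0 c=0 clk=0 j=0 d=0 g=1 e=1 h=1 f=0 m=1 a=0 b=0 k=0
t0.Δ1 c=0 clk=1 j=0 d=0 g=1 e=1 h=1 f=0 m=1 a=0 b=0 k=0
t0.Δ2 c=1 clk=1 j=0 d=0 g=1 e=1 h=0 f=0 m=1 a=0 b=0 k=0
t0.Δ3 c=1 clk=1 j=1 d=0 g=0 e=1 h=0 f=0 m=1 a=0 b=0 k=0
t0.Δ4 c=1 clk=1 j=1 d=1 g=0 e=1 h=0 f=0 m=1 a=0 b=1 k=1
t1.Δ0 c=1 clk=1 j=1 d=1 g=0 e=1 h=0 f=0 m=1 a=0 b=1 k=1
t1.Δ1 c=1 clk=0 j=1 d=1 g=0 e=1 h=0 f=0 m=1 a=0 b=1 k=1
t2.Δ0 c=1 clk=0 j=1 d=1 g=0 e=1 h=0 f=0 m=1 a=0 b=1 k=1
t2.Δ1 c=1 clk=1 j=1 d=1 g=0 e=1 h=0 f=0 m=1 a=0 b=1 k=1
t2.Δ2 c=1 clk=1 j=1 d=1 g=0 e=1 h=1 f=0 m=1 a=0 b=1 k=1
t2.Δ3 c=1 clk=1 j=1 d=1 g=1 e=1 h=1 f=1 m=1 a=0 b=1 k=1
t2.Δ4 c=1 clk=1 j=1 d=1 g=0 e=1 h=1 f=1 m=1 a=0 b=0 k=1
t2.Δ5 c=1 clk=1 j=1 d=1 g=0 e=1 h=1 f=1 m=1 a=0 b=1 k=1

5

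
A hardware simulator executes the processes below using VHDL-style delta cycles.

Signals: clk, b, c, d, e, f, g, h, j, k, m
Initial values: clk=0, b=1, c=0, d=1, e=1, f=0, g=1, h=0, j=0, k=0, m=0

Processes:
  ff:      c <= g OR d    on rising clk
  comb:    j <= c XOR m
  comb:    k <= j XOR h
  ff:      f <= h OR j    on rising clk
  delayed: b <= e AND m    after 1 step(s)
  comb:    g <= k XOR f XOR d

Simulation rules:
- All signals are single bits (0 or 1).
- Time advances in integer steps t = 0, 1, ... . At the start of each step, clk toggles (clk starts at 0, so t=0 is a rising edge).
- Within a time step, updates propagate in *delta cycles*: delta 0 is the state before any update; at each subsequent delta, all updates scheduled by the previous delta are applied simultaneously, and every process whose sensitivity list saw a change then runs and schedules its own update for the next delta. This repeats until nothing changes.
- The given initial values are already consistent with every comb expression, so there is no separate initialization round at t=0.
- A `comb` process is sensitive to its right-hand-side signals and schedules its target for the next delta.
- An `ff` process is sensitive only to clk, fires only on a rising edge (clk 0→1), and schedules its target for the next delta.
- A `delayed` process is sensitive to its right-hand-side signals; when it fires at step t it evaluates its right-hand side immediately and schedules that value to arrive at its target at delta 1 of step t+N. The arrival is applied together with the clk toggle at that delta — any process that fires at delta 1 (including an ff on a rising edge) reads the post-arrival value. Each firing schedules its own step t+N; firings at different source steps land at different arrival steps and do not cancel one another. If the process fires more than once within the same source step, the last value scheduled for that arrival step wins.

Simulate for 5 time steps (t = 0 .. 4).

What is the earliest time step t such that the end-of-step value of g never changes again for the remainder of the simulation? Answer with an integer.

t=0 Δ0: d=1 clk=0 b=1 c=0 h=0 j=0 g=1 e=1 m=0 f=0 k=0
  Δ1: clk:0→1
  Δ2: c:0→1
  Δ3: j:0→1
  Δ4: k:0→1
  Δ5: g:1→0
  (5Δ to stable)
t=1 Δ0: d=1 clk=1 b=1 c=1 h=0 j=1 g=0 e=1 m=0 f=0 k=1
  Δ1: clk:1→0
  (1Δ to stable)
t=2 Δ0: d=1 clk=0 b=1 c=1 h=0 j=1 g=0 e=1 m=0 f=0 k=1
  Δ1: clk:0→1
  Δ2: f:0→1
  Δ3: g:0→1
  (3Δ to stable)
t=3 Δ0: d=1 clk=1 b=1 c=1 h=0 j=1 g=1 e=1 m=0 f=1 k=1
  Δ1: clk:1→0
  (1Δ to stable)
t=4 Δ0: d=1 clk=0 b=1 c=1 h=0 j=1 g=1 e=1 m=0 f=1 k=1
  Δ1: clk:0→1
  (1Δ to stable)

2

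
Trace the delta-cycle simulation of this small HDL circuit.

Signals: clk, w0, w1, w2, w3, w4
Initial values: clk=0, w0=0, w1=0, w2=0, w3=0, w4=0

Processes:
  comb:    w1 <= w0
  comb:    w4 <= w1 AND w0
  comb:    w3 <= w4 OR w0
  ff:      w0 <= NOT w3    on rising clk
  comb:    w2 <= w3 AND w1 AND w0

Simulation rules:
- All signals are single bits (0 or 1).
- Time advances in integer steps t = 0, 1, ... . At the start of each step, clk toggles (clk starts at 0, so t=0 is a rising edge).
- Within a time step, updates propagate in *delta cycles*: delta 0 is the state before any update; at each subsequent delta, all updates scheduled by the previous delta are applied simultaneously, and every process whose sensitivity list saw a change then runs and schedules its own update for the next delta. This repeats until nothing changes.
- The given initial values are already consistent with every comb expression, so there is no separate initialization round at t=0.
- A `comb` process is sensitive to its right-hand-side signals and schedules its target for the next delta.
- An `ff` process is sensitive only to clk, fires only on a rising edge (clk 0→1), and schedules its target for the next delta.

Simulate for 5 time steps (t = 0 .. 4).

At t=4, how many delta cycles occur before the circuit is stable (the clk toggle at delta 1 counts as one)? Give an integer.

4

t=0 Δ0: w3=0 w1=0 clk=0 w2=0 w0=0 w4=0
  Δ1: clk:0→1
  Δ2: w0:0→1
  Δ3: w3:0→1, w1:0→1
  Δ4: w2:0→1, w4:0→1
  (4Δ to stable)
t=1 Δ0: w3=1 w1=1 clk=1 w2=1 w0=1 w4=1
  Δ1: clk:1→0
  (1Δ to stable)
t=2 Δ0: w3=1 w1=1 clk=0 w2=1 w0=1 w4=1
  Δ1: clk:0→1
  Δ2: w0:1→0
  Δ3: w1:1→0, w2:1→0, w4:1→0
  Δ4: w3:1→0
  (4Δ to stable)
t=3 Δ0: w3=0 w1=0 clk=1 w2=0 w0=0 w4=0
  Δ1: clk:1→0
  (1Δ to stable)
t=4 Δ0: w3=0 w1=0 clk=0 w2=0 w0=0 w4=0
  Δ1: clk:0→1
  Δ2: w0:0→1
  Δ3: w3:0→1, w1:0→1
  Δ4: w2:0→1, w4:0→1
  (4Δ to stable)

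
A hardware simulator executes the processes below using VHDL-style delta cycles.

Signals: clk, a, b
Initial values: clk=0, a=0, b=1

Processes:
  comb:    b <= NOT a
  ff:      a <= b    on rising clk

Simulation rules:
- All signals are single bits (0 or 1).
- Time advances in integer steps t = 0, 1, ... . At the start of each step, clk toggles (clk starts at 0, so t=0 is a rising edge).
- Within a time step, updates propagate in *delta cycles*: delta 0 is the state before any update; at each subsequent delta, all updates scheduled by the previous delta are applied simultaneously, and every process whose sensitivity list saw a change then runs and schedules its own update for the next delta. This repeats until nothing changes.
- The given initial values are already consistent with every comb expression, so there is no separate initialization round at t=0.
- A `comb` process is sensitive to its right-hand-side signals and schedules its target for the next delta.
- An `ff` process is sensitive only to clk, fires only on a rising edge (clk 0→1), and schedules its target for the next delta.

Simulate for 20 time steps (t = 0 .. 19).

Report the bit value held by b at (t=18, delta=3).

[bits: clk,a,b]
t=0: Δ0=001 Δ1=101 Δ2=111 Δ3=110 | 3Δ
t=1: Δ0=110 Δ1=010 | 1Δ
t=2: Δ0=010 Δ1=110 Δ2=100 Δ3=101 | 3Δ
t=3: Δ0=101 Δ1=001 | 1Δ
t=4: Δ0=001 Δ1=101 Δ2=111 Δ3=110 | 3Δ
t=5: Δ0=110 Δ1=010 | 1Δ
t=6: Δ0=010 Δ1=110 Δ2=100 Δ3=101 | 3Δ
t=7: Δ0=101 Δ1=001 | 1Δ
t=8: Δ0=001 Δ1=101 Δ2=111 Δ3=110 | 3Δ
t=9: Δ0=110 Δ1=010 | 1Δ
t=10: Δ0=010 Δ1=110 Δ2=100 Δ3=101 | 3Δ
t=11: Δ0=101 Δ1=001 | 1Δ
t=12: Δ0=001 Δ1=101 Δ2=111 Δ3=110 | 3Δ
t=13: Δ0=110 Δ1=010 | 1Δ
t=14: Δ0=010 Δ1=110 Δ2=100 Δ3=101 | 3Δ
t=15: Δ0=101 Δ1=001 | 1Δ
t=16: Δ0=001 Δ1=101 Δ2=111 Δ3=110 | 3Δ
t=17: Δ0=110 Δ1=010 | 1Δ
t=18: Δ0=010 Δ1=110 Δ2=100 Δ3=101 | 3Δ
t=19: Δ0=101 Δ1=001 | 1Δ

1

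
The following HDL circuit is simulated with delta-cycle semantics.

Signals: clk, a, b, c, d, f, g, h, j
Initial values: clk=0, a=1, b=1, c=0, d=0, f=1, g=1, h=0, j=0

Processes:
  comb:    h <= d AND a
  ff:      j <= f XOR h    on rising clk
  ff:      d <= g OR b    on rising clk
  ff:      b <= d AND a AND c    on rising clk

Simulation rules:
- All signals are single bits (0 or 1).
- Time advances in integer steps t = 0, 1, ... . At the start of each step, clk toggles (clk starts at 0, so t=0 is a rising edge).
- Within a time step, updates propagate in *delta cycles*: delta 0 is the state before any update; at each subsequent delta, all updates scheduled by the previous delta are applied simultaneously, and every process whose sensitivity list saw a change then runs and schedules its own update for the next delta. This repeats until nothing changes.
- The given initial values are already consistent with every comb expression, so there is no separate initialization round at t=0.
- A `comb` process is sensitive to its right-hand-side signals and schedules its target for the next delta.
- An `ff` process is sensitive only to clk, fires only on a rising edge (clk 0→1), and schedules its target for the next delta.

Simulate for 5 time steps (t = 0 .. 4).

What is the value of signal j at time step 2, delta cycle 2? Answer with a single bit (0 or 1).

[bits: g,f,a,j,clk,b,h,d,c]
t=0: Δ0=111001000 Δ1=111011000 Δ2=111110010 Δ3=111110110 | 3Δ
t=1: Δ0=111110110 Δ1=111100110 | 1Δ
t=2: Δ0=111100110 Δ1=111110110 Δ2=111010110 | 2Δ
t=3: Δ0=111010110 Δ1=111000110 | 1Δ
t=4: Δ0=111000110 Δ1=111010110 | 1Δ

0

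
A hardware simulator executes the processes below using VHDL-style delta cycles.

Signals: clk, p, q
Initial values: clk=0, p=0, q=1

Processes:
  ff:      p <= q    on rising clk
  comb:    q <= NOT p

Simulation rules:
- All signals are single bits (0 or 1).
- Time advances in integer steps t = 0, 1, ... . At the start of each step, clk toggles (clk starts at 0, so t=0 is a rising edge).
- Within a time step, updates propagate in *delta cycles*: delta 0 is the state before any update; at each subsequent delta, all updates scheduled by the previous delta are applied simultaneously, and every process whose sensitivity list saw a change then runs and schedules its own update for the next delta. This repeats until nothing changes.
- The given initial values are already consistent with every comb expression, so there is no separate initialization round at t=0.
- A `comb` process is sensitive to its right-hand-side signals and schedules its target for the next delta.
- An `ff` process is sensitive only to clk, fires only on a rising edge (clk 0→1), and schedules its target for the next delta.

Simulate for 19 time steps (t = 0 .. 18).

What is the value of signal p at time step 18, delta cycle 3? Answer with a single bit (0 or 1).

0

t=0 Δ0: p=0 q=1 clk=0
  Δ1: clk:0→1
  Δ2: p:0→1
  Δ3: q:1→0
  (3Δ to stable)
t=1 Δ0: p=1 q=0 clk=1
  Δ1: clk:1→0
  (1Δ to stable)
t=2 Δ0: p=1 q=0 clk=0
  Δ1: clk:0→1
  Δ2: p:1→0
  Δ3: q:0→1
  (3Δ to stable)
t=3 Δ0: p=0 q=1 clk=1
  Δ1: clk:1→0
  (1Δ to stable)
t=4 Δ0: p=0 q=1 clk=0
  Δ1: clk:0→1
  Δ2: p:0→1
  Δ3: q:1→0
  (3Δ to stable)
t=5 Δ0: p=1 q=0 clk=1
  Δ1: clk:1→0
  (1Δ to stable)
t=6 Δ0: p=1 q=0 clk=0
  Δ1: clk:0→1
  Δ2: p:1→0
  Δ3: q:0→1
  (3Δ to stable)
t=7 Δ0: p=0 q=1 clk=1
  Δ1: clk:1→0
  (1Δ to stable)
t=8 Δ0: p=0 q=1 clk=0
  Δ1: clk:0→1
  Δ2: p:0→1
  Δ3: q:1→0
  (3Δ to stable)
t=9 Δ0: p=1 q=0 clk=1
  Δ1: clk:1→0
  (1Δ to stable)
t=10 Δ0: p=1 q=0 clk=0
  Δ1: clk:0→1
  Δ2: p:1→0
  Δ3: q:0→1
  (3Δ to stable)
t=11 Δ0: p=0 q=1 clk=1
  Δ1: clk:1→0
  (1Δ to stable)
t=12 Δ0: p=0 q=1 clk=0
  Δ1: clk:0→1
  Δ2: p:0→1
  Δ3: q:1→0
  (3Δ to stable)
t=13 Δ0: p=1 q=0 clk=1
  Δ1: clk:1→0
  (1Δ to stable)
t=14 Δ0: p=1 q=0 clk=0
  Δ1: clk:0→1
  Δ2: p:1→0
  Δ3: q:0→1
  (3Δ to stable)
t=15 Δ0: p=0 q=1 clk=1
  Δ1: clk:1→0
  (1Δ to stable)
t=16 Δ0: p=0 q=1 clk=0
  Δ1: clk:0→1
  Δ2: p:0→1
  Δ3: q:1→0
  (3Δ to stable)
t=17 Δ0: p=1 q=0 clk=1
  Δ1: clk:1→0
  (1Δ to stable)
t=18 Δ0: p=1 q=0 clk=0
  Δ1: clk:0→1
  Δ2: p:1→0
  Δ3: q:0→1
  (3Δ to stable)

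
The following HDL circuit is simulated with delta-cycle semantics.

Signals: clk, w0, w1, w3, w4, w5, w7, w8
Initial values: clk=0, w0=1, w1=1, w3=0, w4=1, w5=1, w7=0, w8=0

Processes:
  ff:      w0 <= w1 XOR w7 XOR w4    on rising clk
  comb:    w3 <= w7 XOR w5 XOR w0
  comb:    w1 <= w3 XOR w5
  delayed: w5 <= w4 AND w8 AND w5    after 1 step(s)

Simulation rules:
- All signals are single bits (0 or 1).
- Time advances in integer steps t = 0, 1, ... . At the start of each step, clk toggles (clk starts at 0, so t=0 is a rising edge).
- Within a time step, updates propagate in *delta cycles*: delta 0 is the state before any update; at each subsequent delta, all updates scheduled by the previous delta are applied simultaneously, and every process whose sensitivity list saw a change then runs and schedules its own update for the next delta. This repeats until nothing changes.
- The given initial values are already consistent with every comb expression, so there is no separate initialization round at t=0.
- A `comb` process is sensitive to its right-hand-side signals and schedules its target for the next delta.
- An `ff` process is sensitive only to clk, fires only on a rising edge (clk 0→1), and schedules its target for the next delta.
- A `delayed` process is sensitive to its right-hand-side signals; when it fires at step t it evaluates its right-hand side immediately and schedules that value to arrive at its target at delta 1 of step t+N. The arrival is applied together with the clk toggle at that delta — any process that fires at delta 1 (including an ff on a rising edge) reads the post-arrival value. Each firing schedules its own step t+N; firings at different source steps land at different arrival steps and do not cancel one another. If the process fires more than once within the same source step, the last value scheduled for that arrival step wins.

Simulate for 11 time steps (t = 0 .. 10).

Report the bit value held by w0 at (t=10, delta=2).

1

t=0 Δ0: w5=1 w7=0 clk=0 w0=1 w1=1 w3=0 w4=1 w8=0
  Δ1: clk:0→1
  Δ2: w0:1→0
  Δ3: w3:0→1
  Δ4: w1:1→0
  (4Δ to stable)
t=1 Δ0: w5=1 w7=0 clk=1 w0=0 w1=0 w3=1 w4=1 w8=0
  Δ1: clk:1→0
  (1Δ to stable)
t=2 Δ0: w5=1 w7=0 clk=0 w0=0 w1=0 w3=1 w4=1 w8=0
  Δ1: clk:0→1
  Δ2: w0:0→1
  Δ3: w3:1→0
  Δ4: w1:0→1
  (4Δ to stable)
t=3 Δ0: w5=1 w7=0 clk=1 w0=1 w1=1 w3=0 w4=1 w8=0
  Δ1: clk:1→0
  (1Δ to stable)
t=4 Δ0: w5=1 w7=0 clk=0 w0=1 w1=1 w3=0 w4=1 w8=0
  Δ1: clk:0→1
  Δ2: w0:1→0
  Δ3: w3:0→1
  Δ4: w1:1→0
  (4Δ to stable)
t=5 Δ0: w5=1 w7=0 clk=1 w0=0 w1=0 w3=1 w4=1 w8=0
  Δ1: clk:1→0
  (1Δ to stable)
t=6 Δ0: w5=1 w7=0 clk=0 w0=0 w1=0 w3=1 w4=1 w8=0
  Δ1: clk:0→1
  Δ2: w0:0→1
  Δ3: w3:1→0
  Δ4: w1:0→1
  (4Δ to stable)
t=7 Δ0: w5=1 w7=0 clk=1 w0=1 w1=1 w3=0 w4=1 w8=0
  Δ1: clk:1→0
  (1Δ to stable)
t=8 Δ0: w5=1 w7=0 clk=0 w0=1 w1=1 w3=0 w4=1 w8=0
  Δ1: clk:0→1
  Δ2: w0:1→0
  Δ3: w3:0→1
  Δ4: w1:1→0
  (4Δ to stable)
t=9 Δ0: w5=1 w7=0 clk=1 w0=0 w1=0 w3=1 w4=1 w8=0
  Δ1: clk:1→0
  (1Δ to stable)
t=10 Δ0: w5=1 w7=0 clk=0 w0=0 w1=0 w3=1 w4=1 w8=0
  Δ1: clk:0→1
  Δ2: w0:0→1
  Δ3: w3:1→0
  Δ4: w1:0→1
  (4Δ to stable)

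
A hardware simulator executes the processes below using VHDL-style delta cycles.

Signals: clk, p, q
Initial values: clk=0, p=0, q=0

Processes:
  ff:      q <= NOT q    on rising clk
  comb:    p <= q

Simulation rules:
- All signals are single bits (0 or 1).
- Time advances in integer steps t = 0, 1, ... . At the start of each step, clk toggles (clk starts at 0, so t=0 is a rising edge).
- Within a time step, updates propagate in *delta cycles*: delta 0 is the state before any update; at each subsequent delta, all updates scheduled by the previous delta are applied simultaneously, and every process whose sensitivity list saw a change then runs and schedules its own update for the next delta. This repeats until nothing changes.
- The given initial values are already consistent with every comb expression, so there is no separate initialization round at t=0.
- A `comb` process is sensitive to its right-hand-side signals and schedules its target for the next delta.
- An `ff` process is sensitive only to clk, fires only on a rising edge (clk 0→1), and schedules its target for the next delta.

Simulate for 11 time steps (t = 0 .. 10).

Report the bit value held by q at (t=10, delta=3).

t=0 Δ0: clk=0 p=0 q=0
  Δ1: clk:0→1
  Δ2: q:0→1
  Δ3: p:0→1
  (3Δ to stable)
t=1 Δ0: clk=1 p=1 q=1
  Δ1: clk:1→0
  (1Δ to stable)
t=2 Δ0: clk=0 p=1 q=1
  Δ1: clk:0→1
  Δ2: q:1→0
  Δ3: p:1→0
  (3Δ to stable)
t=3 Δ0: clk=1 p=0 q=0
  Δ1: clk:1→0
  (1Δ to stable)
t=4 Δ0: clk=0 p=0 q=0
  Δ1: clk:0→1
  Δ2: q:0→1
  Δ3: p:0→1
  (3Δ to stable)
t=5 Δ0: clk=1 p=1 q=1
  Δ1: clk:1→0
  (1Δ to stable)
t=6 Δ0: clk=0 p=1 q=1
  Δ1: clk:0→1
  Δ2: q:1→0
  Δ3: p:1→0
  (3Δ to stable)
t=7 Δ0: clk=1 p=0 q=0
  Δ1: clk:1→0
  (1Δ to stable)
t=8 Δ0: clk=0 p=0 q=0
  Δ1: clk:0→1
  Δ2: q:0→1
  Δ3: p:0→1
  (3Δ to stable)
t=9 Δ0: clk=1 p=1 q=1
  Δ1: clk:1→0
  (1Δ to stable)
t=10 Δ0: clk=0 p=1 q=1
  Δ1: clk:0→1
  Δ2: q:1→0
  Δ3: p:1→0
  (3Δ to stable)

0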